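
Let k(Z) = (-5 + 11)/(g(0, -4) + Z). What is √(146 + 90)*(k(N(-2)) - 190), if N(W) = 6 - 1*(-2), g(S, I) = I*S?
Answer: -757*√59/2 ≈ -2907.3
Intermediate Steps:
N(W) = 8 (N(W) = 6 + 2 = 8)
k(Z) = 6/Z (k(Z) = (-5 + 11)/(-4*0 + Z) = 6/(0 + Z) = 6/Z)
√(146 + 90)*(k(N(-2)) - 190) = √(146 + 90)*(6/8 - 190) = √236*(6*(⅛) - 190) = (2*√59)*(¾ - 190) = (2*√59)*(-757/4) = -757*√59/2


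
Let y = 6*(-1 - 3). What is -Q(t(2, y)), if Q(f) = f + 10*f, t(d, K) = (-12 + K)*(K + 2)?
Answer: -8712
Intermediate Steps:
y = -24 (y = 6*(-4) = -24)
t(d, K) = (-12 + K)*(2 + K)
Q(f) = 11*f
-Q(t(2, y)) = -11*(-24 + (-24)² - 10*(-24)) = -11*(-24 + 576 + 240) = -11*792 = -1*8712 = -8712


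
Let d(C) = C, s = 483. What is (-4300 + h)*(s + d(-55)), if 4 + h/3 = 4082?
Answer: 3395752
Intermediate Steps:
h = 12234 (h = -12 + 3*4082 = -12 + 12246 = 12234)
(-4300 + h)*(s + d(-55)) = (-4300 + 12234)*(483 - 55) = 7934*428 = 3395752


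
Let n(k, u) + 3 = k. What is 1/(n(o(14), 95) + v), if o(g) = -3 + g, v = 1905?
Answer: 1/1913 ≈ 0.00052274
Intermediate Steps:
n(k, u) = -3 + k
1/(n(o(14), 95) + v) = 1/((-3 + (-3 + 14)) + 1905) = 1/((-3 + 11) + 1905) = 1/(8 + 1905) = 1/1913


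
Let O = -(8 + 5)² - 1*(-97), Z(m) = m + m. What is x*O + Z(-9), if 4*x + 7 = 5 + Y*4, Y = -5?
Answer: 378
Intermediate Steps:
Z(m) = 2*m
x = -11/2 (x = -7/4 + (5 - 5*4)/4 = -7/4 + (5 - 20)/4 = -7/4 + (¼)*(-15) = -7/4 - 15/4 = -11/2 ≈ -5.5000)
O = -72 (O = -1*13² + 97 = -1*169 + 97 = -169 + 97 = -72)
x*O + Z(-9) = -11/2*(-72) + 2*(-9) = 396 - 18 = 378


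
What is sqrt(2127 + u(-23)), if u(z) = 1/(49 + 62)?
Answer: sqrt(26206878)/111 ≈ 46.120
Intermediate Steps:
u(z) = 1/111
sqrt(2127 + u(-23)) = sqrt(2127 + 1/111) = sqrt(236098/111) = sqrt(26206878)/111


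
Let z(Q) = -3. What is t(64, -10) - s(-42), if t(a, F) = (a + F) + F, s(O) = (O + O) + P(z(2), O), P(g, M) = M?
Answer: 170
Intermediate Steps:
s(O) = 3*O (s(O) = (O + O) + O = 2*O + O = 3*O)
t(a, F) = a + 2*F (t(a, F) = (F + a) + F = a + 2*F)
t(64, -10) - s(-42) = (64 + 2*(-10)) - 3*(-42) = (64 - 20) - 1*(-126) = 44 + 126 = 170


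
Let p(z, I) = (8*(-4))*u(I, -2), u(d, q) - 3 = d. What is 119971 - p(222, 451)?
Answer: 134499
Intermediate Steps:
u(d, q) = 3 + d
p(z, I) = -96 - 32*I (p(z, I) = (8*(-4))*(3 + I) = -32*(3 + I) = -96 - 32*I)
119971 - p(222, 451) = 119971 - (-96 - 32*451) = 119971 - (-96 - 14432) = 119971 - 1*(-14528) = 119971 + 14528 = 134499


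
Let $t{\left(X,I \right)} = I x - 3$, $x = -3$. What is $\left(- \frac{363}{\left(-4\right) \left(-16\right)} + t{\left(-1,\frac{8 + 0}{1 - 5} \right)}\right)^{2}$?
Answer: $\frac{29241}{4096} \approx 7.1389$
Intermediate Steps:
$t{\left(X,I \right)} = -3 - 3 I$ ($t{\left(X,I \right)} = I \left(-3\right) - 3 = - 3 I - 3 = -3 - 3 I$)
$\left(- \frac{363}{\left(-4\right) \left(-16\right)} + t{\left(-1,\frac{8 + 0}{1 - 5} \right)}\right)^{2} = \left(- \frac{363}{\left(-4\right) \left(-16\right)} - \left(3 + 3 \frac{8 + 0}{1 - 5}\right)\right)^{2} = \left(- \frac{363}{64} - \left(3 + 3 \frac{8}{-4}\right)\right)^{2} = \left(\left(-363\right) \frac{1}{64} - \left(3 + 3 \cdot 8 \left(- \frac{1}{4}\right)\right)\right)^{2} = \left(- \frac{363}{64} - -3\right)^{2} = \left(- \frac{363}{64} + \left(-3 + 6\right)\right)^{2} = \left(- \frac{363}{64} + 3\right)^{2} = \left(- \frac{171}{64}\right)^{2} = \frac{29241}{4096}$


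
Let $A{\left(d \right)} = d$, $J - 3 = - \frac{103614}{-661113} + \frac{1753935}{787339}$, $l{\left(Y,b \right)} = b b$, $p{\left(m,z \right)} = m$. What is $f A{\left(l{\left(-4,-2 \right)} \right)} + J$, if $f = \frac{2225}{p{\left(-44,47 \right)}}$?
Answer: $- \frac{375775843862711}{1908573510459} \approx -196.89$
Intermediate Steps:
$l{\left(Y,b \right)} = b^{2}$
$J = \frac{934229572574}{173506682769}$ ($J = 3 + \left(- \frac{103614}{-661113} + \frac{1753935}{787339}\right) = 3 + \left(\left(-103614\right) \left(- \frac{1}{661113}\right) + 1753935 \cdot \frac{1}{787339}\right) = 3 + \left(\frac{34538}{220371} + \frac{1753935}{787339}\right) = 3 + \frac{413709524267}{173506682769} = \frac{934229572574}{173506682769} \approx 5.3844$)
$f = - \frac{2225}{44}$ ($f = \frac{2225}{-44} = 2225 \left(- \frac{1}{44}\right) = - \frac{2225}{44} \approx -50.568$)
$f A{\left(l{\left(-4,-2 \right)} \right)} + J = - \frac{2225 \left(-2\right)^{2}}{44} + \frac{934229572574}{173506682769} = \left(- \frac{2225}{44}\right) 4 + \frac{934229572574}{173506682769} = - \frac{2225}{11} + \frac{934229572574}{173506682769} = - \frac{375775843862711}{1908573510459}$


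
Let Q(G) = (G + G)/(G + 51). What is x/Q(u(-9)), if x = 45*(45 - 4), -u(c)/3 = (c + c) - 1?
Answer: 33210/19 ≈ 1747.9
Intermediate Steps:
u(c) = 3 - 6*c (u(c) = -3*((c + c) - 1) = -3*(2*c - 1) = -3*(-1 + 2*c) = 3 - 6*c)
Q(G) = 2*G/(51 + G) (Q(G) = (2*G)/(51 + G) = 2*G/(51 + G))
x = 1845 (x = 45*41 = 1845)
x/Q(u(-9)) = 1845/((2*(3 - 6*(-9))/(51 + (3 - 6*(-9))))) = 1845/((2*(3 + 54)/(51 + (3 + 54)))) = 1845/((2*57/(51 + 57))) = 1845/((2*57/108)) = 1845/((2*57*(1/108))) = 1845/(19/18) = 1845*(18/19) = 33210/19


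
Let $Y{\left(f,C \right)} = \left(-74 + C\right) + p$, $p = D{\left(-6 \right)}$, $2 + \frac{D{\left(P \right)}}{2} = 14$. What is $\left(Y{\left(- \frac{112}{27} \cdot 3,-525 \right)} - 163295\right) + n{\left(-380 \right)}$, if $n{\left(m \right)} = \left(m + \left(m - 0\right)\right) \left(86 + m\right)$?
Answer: $59570$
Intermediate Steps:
$D{\left(P \right)} = 24$ ($D{\left(P \right)} = -4 + 2 \cdot 14 = -4 + 28 = 24$)
$p = 24$
$n{\left(m \right)} = 2 m \left(86 + m\right)$ ($n{\left(m \right)} = \left(m + \left(m + 0\right)\right) \left(86 + m\right) = \left(m + m\right) \left(86 + m\right) = 2 m \left(86 + m\right)$)
$Y{\left(f,C \right)} = -50 + C$ ($Y{\left(f,C \right)} = \left(-74 + C\right) + 24 = -50 + C$)
$\left(Y{\left(- \frac{112}{27} \cdot 3,-525 \right)} - 163295\right) + n{\left(-380 \right)} = \left(\left(-50 - 525\right) - 163295\right) + 2 \left(-380\right) \left(86 - 380\right) = \left(-575 - 163295\right) + 2 \left(-380\right) \left(-294\right) = -163870 + 223440 = 59570$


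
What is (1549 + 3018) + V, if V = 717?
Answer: 5284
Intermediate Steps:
(1549 + 3018) + V = (1549 + 3018) + 717 = 4567 + 717 = 5284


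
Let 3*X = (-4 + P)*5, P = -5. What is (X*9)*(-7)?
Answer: 945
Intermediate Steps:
X = -15 (X = ((-4 - 5)*5)/3 = (-9*5)/3 = (⅓)*(-45) = -15)
(X*9)*(-7) = -15*9*(-7) = -135*(-7) = 945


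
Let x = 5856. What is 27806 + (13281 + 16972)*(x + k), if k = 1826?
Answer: 232431352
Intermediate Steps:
27806 + (13281 + 16972)*(x + k) = 27806 + (13281 + 16972)*(5856 + 1826) = 27806 + 30253*7682 = 27806 + 232403546 = 232431352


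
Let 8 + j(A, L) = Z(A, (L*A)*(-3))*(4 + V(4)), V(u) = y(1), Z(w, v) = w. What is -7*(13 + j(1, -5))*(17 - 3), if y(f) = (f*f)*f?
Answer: -980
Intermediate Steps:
y(f) = f**3 (y(f) = f**2*f = f**3)
V(u) = 1 (V(u) = 1**3 = 1)
j(A, L) = -8 + 5*A (j(A, L) = -8 + A*(4 + 1) = -8 + A*5 = -8 + 5*A)
-7*(13 + j(1, -5))*(17 - 3) = -7*(13 + (-8 + 5*1))*(17 - 3) = -7*(13 + (-8 + 5))*14 = -7*(13 - 3)*14 = -70*14 = -7*140 = -980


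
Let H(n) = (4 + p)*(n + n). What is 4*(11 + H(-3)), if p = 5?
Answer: -172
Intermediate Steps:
H(n) = 18*n (H(n) = (4 + 5)*(n + n) = 9*(2*n) = 18*n)
4*(11 + H(-3)) = 4*(11 + 18*(-3)) = 4*(11 - 54) = 4*(-43) = -172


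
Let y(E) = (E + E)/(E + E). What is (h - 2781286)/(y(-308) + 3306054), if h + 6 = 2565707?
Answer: -43117/661211 ≈ -0.065209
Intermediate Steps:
h = 2565701 (h = -6 + 2565707 = 2565701)
y(E) = 1 (y(E) = (2*E)/((2*E)) = (2*E)*(1/(2*E)) = 1)
(h - 2781286)/(y(-308) + 3306054) = (2565701 - 2781286)/(1 + 3306054) = -215585/3306055 = -215585*1/3306055 = -43117/661211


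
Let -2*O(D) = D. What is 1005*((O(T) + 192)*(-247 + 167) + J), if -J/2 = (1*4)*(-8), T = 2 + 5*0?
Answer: -15292080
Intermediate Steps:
T = 2 (T = 2 + 0 = 2)
O(D) = -D/2
J = 64 (J = -2*1*4*(-8) = -8*(-8) = -2*(-32) = 64)
1005*((O(T) + 192)*(-247 + 167) + J) = 1005*((-1/2*2 + 192)*(-247 + 167) + 64) = 1005*((-1 + 192)*(-80) + 64) = 1005*(191*(-80) + 64) = 1005*(-15280 + 64) = 1005*(-15216) = -15292080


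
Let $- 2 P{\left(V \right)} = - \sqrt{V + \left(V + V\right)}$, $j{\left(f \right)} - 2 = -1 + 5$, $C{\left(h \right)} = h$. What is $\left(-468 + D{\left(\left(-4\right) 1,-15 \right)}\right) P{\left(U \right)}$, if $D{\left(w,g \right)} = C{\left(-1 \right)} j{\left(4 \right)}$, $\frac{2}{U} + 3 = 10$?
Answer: $- \frac{237 \sqrt{42}}{7} \approx -219.42$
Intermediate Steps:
$U = \frac{2}{7}$ ($U = \frac{2}{-3 + 10} = \frac{2}{7} \approx 0.28571$)
$j{\left(f \right)} = 6$ ($j{\left(f \right)} = 2 + \left(-1 + 5\right) = 2 + 4 = 6$)
$D{\left(w,g \right)} = -6$ ($D{\left(w,g \right)} = \left(-1\right) 6 = -6$)
$P{\left(V \right)} = \frac{\sqrt{3} \sqrt{V}}{2}$ ($P{\left(V \right)} = - \frac{\left(-1\right) \sqrt{V + \left(V + V\right)}}{2} = - \frac{\left(-1\right) \sqrt{V + 2 V}}{2} = - \frac{\left(-1\right) \sqrt{3 V}}{2} = - \frac{\left(-1\right) \sqrt{3} \sqrt{V}}{2} = \frac{\sqrt{3} \sqrt{V}}{2}$)
$\left(-468 + D{\left(\left(-4\right) 1,-15 \right)}\right) P{\left(U \right)} = \left(-468 - 6\right) \frac{\sqrt{3} \sqrt{\frac{2}{7}}}{2} = - 474 \frac{\sqrt{3} \frac{\sqrt{14}}{7}}{2} = - 474 \frac{\sqrt{42}}{14} = - \frac{237 \sqrt{42}}{7}$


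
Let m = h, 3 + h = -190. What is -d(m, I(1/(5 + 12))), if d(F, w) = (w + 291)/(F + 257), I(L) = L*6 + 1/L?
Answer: -2621/544 ≈ -4.8180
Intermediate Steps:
h = -193 (h = -3 - 190 = -193)
I(L) = 1/L + 6*L (I(L) = 6*L + 1/L = 1/L + 6*L)
m = -193
d(F, w) = (291 + w)/(257 + F)
-d(m, I(1/(5 + 12))) = -(291 + (1/(1/(5 + 12)) + 6/(5 + 12)))/(257 - 193) = -(291 + (1/(1/17) + 6/17))/64 = -(291 + (1/(1/17) + 6*(1/17)))/64 = -(291 + (17 + 6/17))/64 = -(291 + 295/17)/64 = -5242/(64*17) = -1*2621/544 = -2621/544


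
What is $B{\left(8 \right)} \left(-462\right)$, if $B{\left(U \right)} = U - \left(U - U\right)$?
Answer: $-3696$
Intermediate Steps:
$B{\left(U \right)} = U$ ($B{\left(U \right)} = U - 0 = U + 0 = U$)
$B{\left(8 \right)} \left(-462\right) = 8 \left(-462\right) = -3696$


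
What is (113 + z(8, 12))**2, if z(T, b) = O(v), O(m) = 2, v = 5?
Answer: 13225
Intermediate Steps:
z(T, b) = 2
(113 + z(8, 12))**2 = (113 + 2)**2 = 115**2 = 13225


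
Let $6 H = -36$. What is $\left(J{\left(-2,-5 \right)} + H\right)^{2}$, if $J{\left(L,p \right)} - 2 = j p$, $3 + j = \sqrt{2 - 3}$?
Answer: $96 - 110 i \approx 96.0 - 110.0 i$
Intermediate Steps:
$H = -6$ ($H = \frac{1}{6} \left(-36\right) = -6$)
$j = -3 + i$ ($j = -3 + \sqrt{2 - 3} = -3 + \sqrt{-1} = -3 + i \approx -3.0 + 1.0 i$)
$J{\left(L,p \right)} = 2 + p \left(-3 + i\right)$ ($J{\left(L,p \right)} = 2 + \left(-3 + i\right) p = 2 + p \left(-3 + i\right)$)
$\left(J{\left(-2,-5 \right)} + H\right)^{2} = \left(\left(2 - - 5 \left(3 - i\right)\right) - 6\right)^{2} = \left(\left(2 + \left(15 - 5 i\right)\right) - 6\right)^{2} = \left(\left(17 - 5 i\right) - 6\right)^{2} = \left(11 - 5 i\right)^{2}$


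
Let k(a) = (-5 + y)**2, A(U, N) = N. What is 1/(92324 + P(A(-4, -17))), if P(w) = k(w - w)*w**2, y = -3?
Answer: 1/110820 ≈ 9.0236e-6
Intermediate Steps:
k(a) = 64 (k(a) = (-5 - 3)**2 = (-8)**2 = 64)
P(w) = 64*w**2
1/(92324 + P(A(-4, -17))) = 1/(92324 + 64*(-17)**2) = 1/(92324 + 64*289) = 1/(92324 + 18496) = 1/110820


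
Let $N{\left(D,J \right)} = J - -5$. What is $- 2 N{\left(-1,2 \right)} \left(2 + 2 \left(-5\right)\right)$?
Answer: $112$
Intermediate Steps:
$N{\left(D,J \right)} = 5 + J$ ($N{\left(D,J \right)} = J + 5 = 5 + J$)
$- 2 N{\left(-1,2 \right)} \left(2 + 2 \left(-5\right)\right) = - 2 \left(5 + 2\right) \left(2 + 2 \left(-5\right)\right) = \left(-2\right) 7 \left(2 - 10\right) = \left(-14\right) \left(-8\right) = 112$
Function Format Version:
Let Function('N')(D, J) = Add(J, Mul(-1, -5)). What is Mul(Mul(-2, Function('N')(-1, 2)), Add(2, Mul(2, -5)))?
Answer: 112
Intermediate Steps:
Function('N')(D, J) = Add(5, J) (Function('N')(D, J) = Add(J, 5) = Add(5, J))
Mul(Mul(-2, Function('N')(-1, 2)), Add(2, Mul(2, -5))) = Mul(Mul(-2, Add(5, 2)), Add(2, Mul(2, -5))) = Mul(Mul(-2, 7), Add(2, -10)) = Mul(-14, -8) = 112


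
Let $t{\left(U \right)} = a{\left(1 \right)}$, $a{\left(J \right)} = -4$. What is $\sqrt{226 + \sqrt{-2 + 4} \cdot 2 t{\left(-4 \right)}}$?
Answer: $\sqrt{226 - 8 \sqrt{2}} \approx 14.652$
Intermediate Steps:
$t{\left(U \right)} = -4$
$\sqrt{226 + \sqrt{-2 + 4} \cdot 2 t{\left(-4 \right)}} = \sqrt{226 + \sqrt{-2 + 4} \cdot 2 \left(-4\right)} = \sqrt{226 + \sqrt{2} \cdot 2 \left(-4\right)} = \sqrt{226 + 2 \sqrt{2} \left(-4\right)} = \sqrt{226 - 8 \sqrt{2}}$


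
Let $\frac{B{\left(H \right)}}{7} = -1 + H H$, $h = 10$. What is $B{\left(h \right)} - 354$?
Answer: $339$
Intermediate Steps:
$B{\left(H \right)} = -7 + 7 H^{2}$ ($B{\left(H \right)} = 7 \left(-1 + H H\right) = 7 \left(-1 + H^{2}\right) = -7 + 7 H^{2}$)
$B{\left(h \right)} - 354 = \left(-7 + 7 \cdot 10^{2}\right) - 354 = \left(-7 + 7 \cdot 100\right) - 354 = \left(-7 + 700\right) - 354 = 693 - 354 = 339$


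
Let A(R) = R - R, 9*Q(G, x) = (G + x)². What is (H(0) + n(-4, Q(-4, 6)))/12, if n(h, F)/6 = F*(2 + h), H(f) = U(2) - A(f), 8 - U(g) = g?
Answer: 1/18 ≈ 0.055556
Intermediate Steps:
U(g) = 8 - g
Q(G, x) = (G + x)²/9
A(R) = 0
H(f) = 6 (H(f) = (8 - 1*2) - 1*0 = (8 - 2) + 0 = 6 + 0 = 6)
n(h, F) = 6*F*(2 + h) (n(h, F) = 6*(F*(2 + h)) = 6*F*(2 + h))
(H(0) + n(-4, Q(-4, 6)))/12 = (6 + 6*((-4 + 6)²/9)*(2 - 4))/12 = (6 + 6*((⅑)*2²)*(-2))/12 = (6 + 6*((⅑)*4)*(-2))/12 = (6 + 6*(4/9)*(-2))/12 = (6 - 16/3)/12 = (1/12)*(⅔) = 1/18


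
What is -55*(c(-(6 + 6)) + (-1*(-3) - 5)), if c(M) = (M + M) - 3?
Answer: 1595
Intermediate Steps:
c(M) = -3 + 2*M (c(M) = 2*M - 3 = -3 + 2*M)
-55*(c(-(6 + 6)) + (-1*(-3) - 5)) = -55*((-3 + 2*(-(6 + 6))) + (-1*(-3) - 5)) = -55*((-3 + 2*(-1*12)) + (3 - 5)) = -55*((-3 + 2*(-12)) - 2) = -55*((-3 - 24) - 2) = -55*(-27 - 2) = -55*(-29) = 1595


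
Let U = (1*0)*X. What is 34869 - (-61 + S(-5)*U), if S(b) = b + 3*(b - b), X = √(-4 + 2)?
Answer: 34930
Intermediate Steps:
X = I*√2 (X = √(-2) = I*√2 ≈ 1.4142*I)
S(b) = b (S(b) = b + 3*0 = b + 0 = b)
U = 0 (U = (1*0)*(I*√2) = 0*(I*√2) = 0)
34869 - (-61 + S(-5)*U) = 34869 - (-61 - 5*0) = 34869 - (-61 + 0) = 34869 - 1*(-61) = 34869 + 61 = 34930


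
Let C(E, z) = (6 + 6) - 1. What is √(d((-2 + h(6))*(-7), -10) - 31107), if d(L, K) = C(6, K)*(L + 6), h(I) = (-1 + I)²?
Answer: 2*I*√8203 ≈ 181.14*I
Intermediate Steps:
C(E, z) = 11 (C(E, z) = 12 - 1 = 11)
d(L, K) = 66 + 11*L (d(L, K) = 11*(L + 6) = 11*(6 + L) = 66 + 11*L)
√(d((-2 + h(6))*(-7), -10) - 31107) = √((66 + 11*((-2 + (-1 + 6)²)*(-7))) - 31107) = √((66 + 11*((-2 + 5²)*(-7))) - 31107) = √((66 + 11*((-2 + 25)*(-7))) - 31107) = √((66 + 11*(23*(-7))) - 31107) = √((66 + 11*(-161)) - 31107) = √((66 - 1771) - 31107) = √(-1705 - 31107) = √(-32812) = 2*I*√8203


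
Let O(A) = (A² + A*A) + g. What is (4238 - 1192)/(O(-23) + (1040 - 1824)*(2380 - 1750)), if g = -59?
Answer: -3046/492921 ≈ -0.0061795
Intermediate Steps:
O(A) = -59 + 2*A² (O(A) = (A² + A*A) - 59 = (A² + A²) - 59 = 2*A² - 59 = -59 + 2*A²)
(4238 - 1192)/(O(-23) + (1040 - 1824)*(2380 - 1750)) = (4238 - 1192)/((-59 + 2*(-23)²) + (1040 - 1824)*(2380 - 1750)) = 3046/((-59 + 2*529) - 784*630) = 3046/((-59 + 1058) - 493920) = 3046/(999 - 493920) = 3046/(-492921) = 3046*(-1/492921) = -3046/492921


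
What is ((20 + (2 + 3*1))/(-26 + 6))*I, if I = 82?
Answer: -205/2 ≈ -102.50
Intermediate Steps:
((20 + (2 + 3*1))/(-26 + 6))*I = ((20 + (2 + 3*1))/(-26 + 6))*82 = ((20 + (2 + 3))/(-20))*82 = ((20 + 5)*(-1/20))*82 = (25*(-1/20))*82 = -5/4*82 = -205/2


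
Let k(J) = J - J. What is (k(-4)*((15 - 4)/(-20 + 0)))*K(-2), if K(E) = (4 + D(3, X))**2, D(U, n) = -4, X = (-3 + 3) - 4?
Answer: 0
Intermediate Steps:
X = -4 (X = 0 - 4 = -4)
K(E) = 0 (K(E) = (4 - 4)**2 = 0**2 = 0)
k(J) = 0
(k(-4)*((15 - 4)/(-20 + 0)))*K(-2) = (0*((15 - 4)/(-20 + 0)))*0 = (0*(11/(-20)))*0 = (0*(11*(-1/20)))*0 = (0*(-11/20))*0 = 0*0 = 0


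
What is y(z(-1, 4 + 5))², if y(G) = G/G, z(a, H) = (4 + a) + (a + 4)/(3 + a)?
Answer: 1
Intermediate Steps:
z(a, H) = 4 + a + (4 + a)/(3 + a) (z(a, H) = (4 + a) + (4 + a)/(3 + a) = 4 + a + (4 + a)/(3 + a))
y(G) = 1
y(z(-1, 4 + 5))² = 1² = 1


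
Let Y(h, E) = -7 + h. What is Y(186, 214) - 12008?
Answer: -11829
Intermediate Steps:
Y(186, 214) - 12008 = (-7 + 186) - 12008 = 179 - 12008 = -11829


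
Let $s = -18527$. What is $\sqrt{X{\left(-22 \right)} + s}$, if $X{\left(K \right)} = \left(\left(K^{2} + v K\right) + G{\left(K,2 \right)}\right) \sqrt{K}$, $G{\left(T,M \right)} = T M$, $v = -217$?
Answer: $\sqrt{-18527 + 5214 i \sqrt{22}} \approx 77.956 + 156.86 i$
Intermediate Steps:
$G{\left(T,M \right)} = M T$
$X{\left(K \right)} = \sqrt{K} \left(K^{2} - 215 K\right)$ ($X{\left(K \right)} = \left(\left(K^{2} - 217 K\right) + 2 K\right) \sqrt{K} = \left(K^{2} - 215 K\right) \sqrt{K} = \sqrt{K} \left(K^{2} - 215 K\right)$)
$\sqrt{X{\left(-22 \right)} + s} = \sqrt{\left(-22\right)^{\frac{3}{2}} \left(-215 - 22\right) - 18527} = \sqrt{- 22 i \sqrt{22} \left(-237\right) - 18527} = \sqrt{5214 i \sqrt{22} - 18527} = \sqrt{-18527 + 5214 i \sqrt{22}}$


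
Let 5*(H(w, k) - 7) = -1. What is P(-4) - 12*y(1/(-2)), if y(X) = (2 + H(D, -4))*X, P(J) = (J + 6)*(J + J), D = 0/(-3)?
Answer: 184/5 ≈ 36.800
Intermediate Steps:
D = 0 (D = 0*(-⅓) = 0)
P(J) = 2*J*(6 + J) (P(J) = (6 + J)*(2*J) = 2*J*(6 + J))
H(w, k) = 34/5 (H(w, k) = 7 + (⅕)*(-1) = 7 - ⅕ = 34/5)
y(X) = 44*X/5 (y(X) = (2 + 34/5)*X = 44*X/5)
P(-4) - 12*y(1/(-2)) = 2*(-4)*(6 - 4) - 528/(5*(-2)) = 2*(-4)*2 - 528*(-1)/(5*2) = -16 - 12*(-22/5) = -16 + 264/5 = 184/5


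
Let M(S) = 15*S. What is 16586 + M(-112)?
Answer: 14906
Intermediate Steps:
16586 + M(-112) = 16586 + 15*(-112) = 16586 - 1680 = 14906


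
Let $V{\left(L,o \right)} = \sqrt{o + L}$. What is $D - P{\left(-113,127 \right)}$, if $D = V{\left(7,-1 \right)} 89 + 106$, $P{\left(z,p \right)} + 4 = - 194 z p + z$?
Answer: $-2783871 + 89 \sqrt{6} \approx -2.7837 \cdot 10^{6}$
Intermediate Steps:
$P{\left(z,p \right)} = -4 + z - 194 p z$ ($P{\left(z,p \right)} = -4 + \left(- 194 z p + z\right) = -4 - \left(- z + 194 p z\right) = -4 + z - 194 p z$)
$V{\left(L,o \right)} = \sqrt{L + o}$
$D = 106 + 89 \sqrt{6}$ ($D = \sqrt{7 - 1} \cdot 89 + 106 = \sqrt{6} \cdot 89 + 106 = 89 \sqrt{6} + 106 = 106 + 89 \sqrt{6} \approx 324.0$)
$D - P{\left(-113,127 \right)} = \left(106 + 89 \sqrt{6}\right) - \left(-4 - 113 - 24638 \left(-113\right)\right) = \left(106 + 89 \sqrt{6}\right) - \left(-4 - 113 + 2784094\right) = \left(106 + 89 \sqrt{6}\right) - 2783977 = -2783871 + 89 \sqrt{6}$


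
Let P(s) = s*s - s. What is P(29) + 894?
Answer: 1706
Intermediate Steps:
P(s) = s² - s
P(29) + 894 = 29*(-1 + 29) + 894 = 29*28 + 894 = 812 + 894 = 1706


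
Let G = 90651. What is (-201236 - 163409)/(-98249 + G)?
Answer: 364645/7598 ≈ 47.992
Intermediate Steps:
(-201236 - 163409)/(-98249 + G) = (-201236 - 163409)/(-98249 + 90651) = -364645/(-7598) = -364645*(-1/7598) = 364645/7598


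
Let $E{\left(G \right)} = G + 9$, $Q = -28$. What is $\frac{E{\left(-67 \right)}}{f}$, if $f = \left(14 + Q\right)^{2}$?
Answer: $- \frac{29}{98} \approx -0.29592$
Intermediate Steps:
$E{\left(G \right)} = 9 + G$
$f = 196$ ($f = \left(14 - 28\right)^{2} = \left(-14\right)^{2} = 196$)
$\frac{E{\left(-67 \right)}}{f} = \frac{9 - 67}{196} = \left(-58\right) \frac{1}{196} = - \frac{29}{98}$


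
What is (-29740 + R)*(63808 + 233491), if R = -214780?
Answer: -72695551480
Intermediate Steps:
(-29740 + R)*(63808 + 233491) = (-29740 - 214780)*(63808 + 233491) = -244520*297299 = -72695551480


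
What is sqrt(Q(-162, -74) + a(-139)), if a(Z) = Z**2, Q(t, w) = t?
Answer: 7*sqrt(391) ≈ 138.42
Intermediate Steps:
sqrt(Q(-162, -74) + a(-139)) = sqrt(-162 + (-139)**2) = sqrt(-162 + 19321) = sqrt(19159) = 7*sqrt(391)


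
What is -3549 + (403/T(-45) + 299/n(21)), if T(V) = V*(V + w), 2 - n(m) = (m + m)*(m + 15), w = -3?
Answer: -1157545571/326160 ≈ -3549.0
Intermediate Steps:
n(m) = 2 - 2*m*(15 + m) (n(m) = 2 - (m + m)*(m + 15) = 2 - 2*m*(15 + m))
T(V) = V*(-3 + V) (T(V) = V*(V - 3) = V*(-3 + V))
-3549 + (403/T(-45) + 299/n(21)) = -3549 + (403/((-45*(-3 - 45))) + 299/(2 - 30*21 - 2*21²)) = -3549 + (403/((-45*(-48))) + 299/(2 - 630 - 2*441)) = -3549 + (403/2160 + 299/(2 - 630 - 882)) = -3549 + (403*(1/2160) + 299/(-1510)) = -3549 + (403/2160 + 299*(-1/1510)) = -3549 + (403/2160 - 299/1510) = -3549 - 3731/326160 = -1157545571/326160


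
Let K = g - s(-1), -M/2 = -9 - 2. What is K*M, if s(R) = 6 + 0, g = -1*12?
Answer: -396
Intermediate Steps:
M = 22 (M = -2*(-9 - 2) = -2*(-11) = 22)
g = -12
s(R) = 6
K = -18 (K = -12 - 1*6 = -12 - 6 = -18)
K*M = -18*22 = -396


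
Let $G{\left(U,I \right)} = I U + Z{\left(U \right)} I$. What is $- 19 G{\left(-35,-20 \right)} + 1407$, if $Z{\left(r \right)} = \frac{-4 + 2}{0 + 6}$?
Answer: $- \frac{36059}{3} \approx -12020.0$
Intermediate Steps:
$Z{\left(r \right)} = - \frac{1}{3}$ ($Z{\left(r \right)} = - \frac{2}{6} = \left(-2\right) \frac{1}{6} = - \frac{1}{3}$)
$G{\left(U,I \right)} = - \frac{I}{3} + I U$ ($G{\left(U,I \right)} = I U - \frac{I}{3} = - \frac{I}{3} + I U$)
$- 19 G{\left(-35,-20 \right)} + 1407 = - 19 \left(- 20 \left(- \frac{1}{3} - 35\right)\right) + 1407 = - 19 \left(\left(-20\right) \left(- \frac{106}{3}\right)\right) + 1407 = \left(-19\right) \frac{2120}{3} + 1407 = - \frac{40280}{3} + 1407 = - \frac{36059}{3}$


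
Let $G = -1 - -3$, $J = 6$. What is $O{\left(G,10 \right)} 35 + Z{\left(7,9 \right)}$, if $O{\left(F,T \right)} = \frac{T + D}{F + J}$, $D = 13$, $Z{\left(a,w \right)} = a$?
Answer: $\frac{861}{8} \approx 107.63$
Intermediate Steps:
$G = 2$ ($G = -1 + 3 = 2$)
$O{\left(F,T \right)} = \frac{13 + T}{6 + F}$ ($O{\left(F,T \right)} = \frac{T + 13}{F + 6} = \frac{13 + T}{6 + F}$)
$O{\left(G,10 \right)} 35 + Z{\left(7,9 \right)} = \frac{13 + 10}{6 + 2} \cdot 35 + 7 = \frac{1}{8} \cdot 23 \cdot 35 + 7 = \frac{23}{8} \cdot 35 + 7 = \frac{805}{8} + 7 = \frac{861}{8}$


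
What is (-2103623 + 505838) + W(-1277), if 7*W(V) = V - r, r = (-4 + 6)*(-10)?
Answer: -11185752/7 ≈ -1.5980e+6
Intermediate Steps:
r = -20 (r = 2*(-10) = -20)
W(V) = 20/7 + V/7 (W(V) = (V - 1*(-20))/7 = (V + 20)/7 = (20 + V)/7 = 20/7 + V/7)
(-2103623 + 505838) + W(-1277) = (-2103623 + 505838) + (20/7 + (1/7)*(-1277)) = -1597785 + (20/7 - 1277/7) = -1597785 - 1257/7 = -11185752/7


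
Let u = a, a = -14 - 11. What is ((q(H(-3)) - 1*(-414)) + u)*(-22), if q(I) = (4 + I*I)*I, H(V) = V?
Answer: -7700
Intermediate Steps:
q(I) = I*(4 + I**2) (q(I) = (4 + I**2)*I = I*(4 + I**2))
a = -25 (a = -14 - 11*1 = -14 - 11 = -25)
u = -25
((q(H(-3)) - 1*(-414)) + u)*(-22) = ((-3*(4 + (-3)**2) - 1*(-414)) - 25)*(-22) = ((-3*(4 + 9) + 414) - 25)*(-22) = ((-3*13 + 414) - 25)*(-22) = ((-39 + 414) - 25)*(-22) = (375 - 25)*(-22) = 350*(-22) = -7700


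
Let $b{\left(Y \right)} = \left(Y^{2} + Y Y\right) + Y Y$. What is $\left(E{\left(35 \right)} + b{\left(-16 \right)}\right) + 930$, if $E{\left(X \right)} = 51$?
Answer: $1749$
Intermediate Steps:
$b{\left(Y \right)} = 3 Y^{2}$ ($b{\left(Y \right)} = \left(Y^{2} + Y^{2}\right) + Y^{2} = 2 Y^{2} + Y^{2} = 3 Y^{2}$)
$\left(E{\left(35 \right)} + b{\left(-16 \right)}\right) + 930 = \left(51 + 3 \left(-16\right)^{2}\right) + 930 = \left(51 + 3 \cdot 256\right) + 930 = \left(51 + 768\right) + 930 = 819 + 930 = 1749$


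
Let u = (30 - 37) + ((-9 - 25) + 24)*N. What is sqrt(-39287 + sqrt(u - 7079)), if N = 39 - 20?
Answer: sqrt(-39287 + 2*I*sqrt(1819)) ≈ 0.215 + 198.21*I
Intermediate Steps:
N = 19
u = -197 (u = (30 - 37) + ((-9 - 25) + 24)*19 = -7 + (-34 + 24)*19 = -7 - 10*19 = -7 - 190 = -197)
sqrt(-39287 + sqrt(u - 7079)) = sqrt(-39287 + sqrt(-197 - 7079)) = sqrt(-39287 + sqrt(-7276)) = sqrt(-39287 + 2*I*sqrt(1819))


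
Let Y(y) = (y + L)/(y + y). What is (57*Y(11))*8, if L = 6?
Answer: 3876/11 ≈ 352.36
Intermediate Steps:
Y(y) = (6 + y)/(2*y) (Y(y) = (y + 6)/(y + y) = (6 + y)/((2*y)) = (6 + y)*(1/(2*y)) = (6 + y)/(2*y))
(57*Y(11))*8 = (57*((½)*(6 + 11)/11))*8 = (57*((½)*(1/11)*17))*8 = (57*(17/22))*8 = (969/22)*8 = 3876/11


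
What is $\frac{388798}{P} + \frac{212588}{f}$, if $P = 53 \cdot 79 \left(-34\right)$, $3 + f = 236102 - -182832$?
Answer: $- \frac{3900468601}{1754064097} \approx -2.2237$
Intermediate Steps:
$f = 418931$ ($f = -3 + \left(236102 - -182832\right) = -3 + \left(236102 + 182832\right) = -3 + 418934 = 418931$)
$P = -142358$ ($P = 4187 \left(-34\right) = -142358$)
$\frac{388798}{P} + \frac{212588}{f} = \frac{388798}{-142358} + \frac{212588}{418931} = 388798 \left(- \frac{1}{142358}\right) + 212588 \cdot \frac{1}{418931} = - \frac{194399}{71179} + \frac{212588}{418931} = - \frac{3900468601}{1754064097}$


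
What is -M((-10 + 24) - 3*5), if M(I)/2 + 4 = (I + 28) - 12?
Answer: -22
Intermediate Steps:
M(I) = 24 + 2*I (M(I) = -8 + 2*((I + 28) - 12) = -8 + 2*((28 + I) - 12) = -8 + 2*(16 + I) = -8 + (32 + 2*I) = 24 + 2*I)
-M((-10 + 24) - 3*5) = -(24 + 2*((-10 + 24) - 3*5)) = -(24 + 2*(14 - 15)) = -(24 + 2*(-1)) = -(24 - 2) = -1*22 = -22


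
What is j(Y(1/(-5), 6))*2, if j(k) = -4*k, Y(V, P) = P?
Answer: -48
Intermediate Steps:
j(Y(1/(-5), 6))*2 = -4*6*2 = -24*2 = -48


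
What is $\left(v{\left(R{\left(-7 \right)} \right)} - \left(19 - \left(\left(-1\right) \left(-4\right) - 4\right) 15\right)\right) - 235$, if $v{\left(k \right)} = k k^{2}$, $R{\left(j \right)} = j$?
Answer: $-597$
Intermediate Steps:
$v{\left(k \right)} = k^{3}$
$\left(v{\left(R{\left(-7 \right)} \right)} - \left(19 - \left(\left(-1\right) \left(-4\right) - 4\right) 15\right)\right) - 235 = \left(\left(-7\right)^{3} - \left(19 - \left(\left(-1\right) \left(-4\right) - 4\right) 15\right)\right) - 235 = \left(-343 - \left(19 - \left(4 - 4\right) 15\right)\right) - 235 = \left(-343 + \left(-19 + 0 \cdot 15\right)\right) - 235 = \left(-343 + \left(-19 + 0\right)\right) - 235 = \left(-343 - 19\right) - 235 = -362 - 235 = -597$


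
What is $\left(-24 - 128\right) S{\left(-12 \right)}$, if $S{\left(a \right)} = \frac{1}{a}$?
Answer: $\frac{38}{3} \approx 12.667$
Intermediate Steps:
$\left(-24 - 128\right) S{\left(-12 \right)} = \frac{-24 - 128}{-12} = \left(-152\right) \left(- \frac{1}{12}\right) = \frac{38}{3}$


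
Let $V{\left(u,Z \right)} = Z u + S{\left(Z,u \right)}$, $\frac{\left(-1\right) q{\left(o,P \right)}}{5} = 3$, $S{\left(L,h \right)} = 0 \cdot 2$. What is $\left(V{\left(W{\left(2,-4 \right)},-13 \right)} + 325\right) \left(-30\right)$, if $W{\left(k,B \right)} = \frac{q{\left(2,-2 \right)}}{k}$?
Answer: $-12675$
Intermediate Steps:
$S{\left(L,h \right)} = 0$
$q{\left(o,P \right)} = -15$ ($q{\left(o,P \right)} = \left(-5\right) 3 = -15$)
$W{\left(k,B \right)} = - \frac{15}{k}$
$V{\left(u,Z \right)} = Z u$ ($V{\left(u,Z \right)} = Z u + 0 = Z u$)
$\left(V{\left(W{\left(2,-4 \right)},-13 \right)} + 325\right) \left(-30\right) = \left(- 13 \left(- \frac{15}{2}\right) + 325\right) \left(-30\right) = \left(- 13 \left(\left(-15\right) \frac{1}{2}\right) + 325\right) \left(-30\right) = \left(\left(-13\right) \left(- \frac{15}{2}\right) + 325\right) \left(-30\right) = \left(\frac{195}{2} + 325\right) \left(-30\right) = \frac{845}{2} \left(-30\right) = -12675$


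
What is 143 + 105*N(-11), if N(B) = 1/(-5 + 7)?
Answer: 391/2 ≈ 195.50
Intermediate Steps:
N(B) = ½ (N(B) = 1/2 = ½)
143 + 105*N(-11) = 143 + 105*(½) = 143 + 105/2 = 391/2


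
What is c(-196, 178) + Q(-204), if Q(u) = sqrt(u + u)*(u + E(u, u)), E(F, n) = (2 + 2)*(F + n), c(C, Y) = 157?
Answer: 157 - 3672*I*sqrt(102) ≈ 157.0 - 37085.0*I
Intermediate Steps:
E(F, n) = 4*F + 4*n (E(F, n) = 4*(F + n) = 4*F + 4*n)
Q(u) = 9*sqrt(2)*u**(3/2) (Q(u) = sqrt(u + u)*(u + (4*u + 4*u)) = sqrt(2*u)*(u + 8*u) = (sqrt(2)*sqrt(u))*(9*u) = 9*sqrt(2)*u**(3/2))
c(-196, 178) + Q(-204) = 157 + 9*sqrt(2)*(-204)**(3/2) = 157 + 9*sqrt(2)*(-408*I*sqrt(51)) = 157 - 3672*I*sqrt(102)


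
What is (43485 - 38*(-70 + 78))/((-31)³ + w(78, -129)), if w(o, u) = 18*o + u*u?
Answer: -43181/11746 ≈ -3.6762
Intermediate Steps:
w(o, u) = u² + 18*o (w(o, u) = 18*o + u² = u² + 18*o)
(43485 - 38*(-70 + 78))/((-31)³ + w(78, -129)) = (43485 - 38*(-70 + 78))/((-31)³ + ((-129)² + 18*78)) = (43485 - 38*8)/(-29791 + (16641 + 1404)) = (43485 - 304)/(-29791 + 18045) = 43181/(-11746) = 43181*(-1/11746) = -43181/11746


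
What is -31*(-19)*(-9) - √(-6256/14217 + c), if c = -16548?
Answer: -5301 - 2*I*√836205454581/14217 ≈ -5301.0 - 128.64*I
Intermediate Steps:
-31*(-19)*(-9) - √(-6256/14217 + c) = -31*(-19)*(-9) - √(-6256/14217 - 16548) = 589*(-9) - √(-6256*1/14217 - 16548) = -5301 - √(-6256/14217 - 16548) = -5301 - √(-235269172/14217) = -5301 - 2*I*√836205454581/14217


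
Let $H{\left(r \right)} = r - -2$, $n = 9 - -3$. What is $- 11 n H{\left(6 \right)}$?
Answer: $-1056$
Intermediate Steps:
$n = 12$ ($n = 9 + 3 = 12$)
$H{\left(r \right)} = 2 + r$ ($H{\left(r \right)} = r + 2 = 2 + r$)
$- 11 n H{\left(6 \right)} = \left(-11\right) 12 \left(2 + 6\right) = \left(-132\right) 8 = -1056$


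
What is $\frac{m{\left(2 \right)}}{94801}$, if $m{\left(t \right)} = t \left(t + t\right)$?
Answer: $\frac{8}{94801} \approx 8.4387 \cdot 10^{-5}$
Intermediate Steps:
$m{\left(t \right)} = 2 t^{2}$ ($m{\left(t \right)} = t 2 t = 2 t^{2}$)
$\frac{m{\left(2 \right)}}{94801} = \frac{2 \cdot 2^{2}}{94801} = 2 \cdot 4 \cdot \frac{1}{94801} = 8 \cdot \frac{1}{94801} = \frac{8}{94801}$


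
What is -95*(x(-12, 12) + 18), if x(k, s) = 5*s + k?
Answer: -6270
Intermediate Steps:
x(k, s) = k + 5*s
-95*(x(-12, 12) + 18) = -95*((-12 + 5*12) + 18) = -95*((-12 + 60) + 18) = -95*(48 + 18) = -95*66 = -6270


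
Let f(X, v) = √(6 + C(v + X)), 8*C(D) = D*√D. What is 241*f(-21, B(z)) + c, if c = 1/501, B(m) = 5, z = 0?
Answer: 1/501 + 241*√2*(2 - I) ≈ 681.65 - 340.83*I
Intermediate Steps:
C(D) = D^(3/2)/8 (C(D) = (D*√D)/8 = D^(3/2)/8)
f(X, v) = √(6 + (X + v)^(3/2)/8) (f(X, v) = √(6 + (v + X)^(3/2)/8) = √(6 + (X + v)^(3/2)/8))
c = 1/501 ≈ 0.0019960
241*f(-21, B(z)) + c = 241*(√(96 + 2*(-21 + 5)^(3/2))/4) + 1/501 = 241*(√(96 + 2*(-16)^(3/2))/4) + 1/501 = 241*(√(96 + 2*(-64*I))/4) + 1/501 = 241*(√(96 - 128*I)/4) + 1/501 = 241*((4*√2*(2 - I))/4) + 1/501 = 241*(√2*(2 - I)) + 1/501 = 241*√2*(2 - I) + 1/501 = 1/501 + 241*√2*(2 - I)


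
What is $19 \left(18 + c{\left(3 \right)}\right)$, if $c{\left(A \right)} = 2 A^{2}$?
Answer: $684$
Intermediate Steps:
$19 \left(18 + c{\left(3 \right)}\right) = 19 \left(18 + 2 \cdot 3^{2}\right) = 19 \left(18 + 2 \cdot 9\right) = 19 \left(18 + 18\right) = 19 \cdot 36 = 684$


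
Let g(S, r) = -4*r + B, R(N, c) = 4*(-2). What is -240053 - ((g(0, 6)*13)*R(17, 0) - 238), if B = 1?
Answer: -242207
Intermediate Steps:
R(N, c) = -8
g(S, r) = 1 - 4*r (g(S, r) = -4*r + 1 = 1 - 4*r)
-240053 - ((g(0, 6)*13)*R(17, 0) - 238) = -240053 - (((1 - 4*6)*13)*(-8) - 238) = -240053 - (((1 - 24)*13)*(-8) - 238) = -240053 - (-23*13*(-8) - 238) = -240053 - (-299*(-8) - 238) = -240053 - (2392 - 238) = -240053 - 1*2154 = -240053 - 2154 = -242207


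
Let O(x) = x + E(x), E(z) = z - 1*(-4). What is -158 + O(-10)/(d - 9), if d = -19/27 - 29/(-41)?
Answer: -1555810/9959 ≈ -156.22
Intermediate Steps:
E(z) = 4 + z (E(z) = z + 4 = 4 + z)
d = 4/1107 (d = -19*1/27 - 29*(-1/41) = -19/27 + 29/41 = 4/1107 ≈ 0.0036134)
O(x) = 4 + 2*x (O(x) = x + (4 + x) = 4 + 2*x)
-158 + O(-10)/(d - 9) = -158 + (4 + 2*(-10))/(4/1107 - 9) = -158 + (4 - 20)/(-9959/1107) = -158 - 1107/9959*(-16) = -158 + 17712/9959 = -1555810/9959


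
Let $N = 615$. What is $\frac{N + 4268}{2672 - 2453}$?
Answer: $\frac{4883}{219} \approx 22.297$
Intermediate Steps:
$\frac{N + 4268}{2672 - 2453} = \frac{615 + 4268}{2672 - 2453} = \frac{4883}{219}$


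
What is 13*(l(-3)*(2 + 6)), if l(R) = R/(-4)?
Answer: 78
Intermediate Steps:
l(R) = -R/4 (l(R) = R*(-¼) = -R/4)
13*(l(-3)*(2 + 6)) = 13*((-¼*(-3))*(2 + 6)) = 13*((¾)*8) = 13*6 = 78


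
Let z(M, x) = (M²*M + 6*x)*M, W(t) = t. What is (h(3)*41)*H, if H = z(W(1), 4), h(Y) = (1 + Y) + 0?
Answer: 4100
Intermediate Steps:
h(Y) = 1 + Y
z(M, x) = M*(M³ + 6*x) (z(M, x) = (M³ + 6*x)*M = M*(M³ + 6*x))
H = 25 (H = 1*(1³ + 6*4) = 1*(1 + 24) = 1*25 = 25)
(h(3)*41)*H = ((1 + 3)*41)*25 = (4*41)*25 = 164*25 = 4100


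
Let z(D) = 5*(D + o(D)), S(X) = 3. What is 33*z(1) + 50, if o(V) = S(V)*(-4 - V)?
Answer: -2260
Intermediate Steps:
o(V) = -12 - 3*V (o(V) = 3*(-4 - V) = -12 - 3*V)
z(D) = -60 - 10*D (z(D) = 5*(D + (-12 - 3*D)) = 5*(-12 - 2*D) = -60 - 10*D)
33*z(1) + 50 = 33*(-60 - 10*1) + 50 = 33*(-60 - 10) + 50 = 33*(-70) + 50 = -2310 + 50 = -2260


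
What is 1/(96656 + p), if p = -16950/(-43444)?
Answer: 21722/2099570107 ≈ 1.0346e-5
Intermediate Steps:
p = 8475/21722 (p = -16950*(-1/43444) = 8475/21722 ≈ 0.39016)
1/(96656 + p) = 1/(96656 + 8475/21722) = 1/(2099570107/21722) = 21722/2099570107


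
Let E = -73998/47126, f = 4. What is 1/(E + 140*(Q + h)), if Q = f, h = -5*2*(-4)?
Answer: 23563/145111081 ≈ 0.00016238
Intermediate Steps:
h = 40 (h = -10*(-4) = 40)
Q = 4
E = -36999/23563 (E = -73998*1/47126 = -36999/23563 ≈ -1.5702)
1/(E + 140*(Q + h)) = 1/(-36999/23563 + 140*(4 + 40)) = 1/(-36999/23563 + 140*44) = 1/(-36999/23563 + 6160) = 1/(145111081/23563) = 23563/145111081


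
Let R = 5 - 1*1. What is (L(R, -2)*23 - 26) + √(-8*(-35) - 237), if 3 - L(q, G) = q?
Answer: -49 + √43 ≈ -42.443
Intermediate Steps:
R = 4 (R = 5 - 1 = 4)
L(q, G) = 3 - q
(L(R, -2)*23 - 26) + √(-8*(-35) - 237) = ((3 - 1*4)*23 - 26) + √(-8*(-35) - 237) = ((3 - 4)*23 - 26) + √(280 - 237) = (-1*23 - 26) + √43 = (-23 - 26) + √43 = -49 + √43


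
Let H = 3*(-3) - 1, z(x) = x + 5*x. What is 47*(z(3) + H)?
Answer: 376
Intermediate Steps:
z(x) = 6*x
H = -10 (H = -9 - 1 = -10)
47*(z(3) + H) = 47*(6*3 - 10) = 47*(18 - 10) = 47*8 = 376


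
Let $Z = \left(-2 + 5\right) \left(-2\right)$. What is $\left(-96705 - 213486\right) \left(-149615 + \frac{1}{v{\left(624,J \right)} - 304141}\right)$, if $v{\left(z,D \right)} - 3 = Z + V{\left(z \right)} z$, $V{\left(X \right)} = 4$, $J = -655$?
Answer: $\frac{13999250345024511}{301648} \approx 4.6409 \cdot 10^{10}$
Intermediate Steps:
$Z = -6$ ($Z = 3 \left(-2\right) = -6$)
$v{\left(z,D \right)} = -3 + 4 z$ ($v{\left(z,D \right)} = 3 + \left(-6 + 4 z\right) = -3 + 4 z$)
$\left(-96705 - 213486\right) \left(-149615 + \frac{1}{v{\left(624,J \right)} - 304141}\right) = \left(-96705 - 213486\right) \left(-149615 + \frac{1}{\left(-3 + 4 \cdot 624\right) - 304141}\right) = - 310191 \left(-149615 + \frac{1}{\left(-3 + 2496\right) - 304141}\right) = - 310191 \left(-149615 + \frac{1}{2493 - 304141}\right) = - 310191 \left(-149615 + \frac{1}{-301648}\right) = - 310191 \left(-149615 - \frac{1}{301648}\right) = \left(-310191\right) \left(- \frac{45131065521}{301648}\right) = \frac{13999250345024511}{301648}$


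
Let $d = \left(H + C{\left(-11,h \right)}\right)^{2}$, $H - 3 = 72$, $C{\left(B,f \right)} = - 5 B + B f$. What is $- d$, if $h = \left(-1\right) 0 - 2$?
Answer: $-23104$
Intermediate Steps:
$h = -2$ ($h = 0 - 2 = -2$)
$H = 75$ ($H = 3 + 72 = 75$)
$d = 23104$ ($d = \left(75 - 11 \left(-5 - 2\right)\right)^{2} = \left(75 - -77\right)^{2} = \left(75 + 77\right)^{2} = 152^{2} = 23104$)
$- d = \left(-1\right) 23104 = -23104$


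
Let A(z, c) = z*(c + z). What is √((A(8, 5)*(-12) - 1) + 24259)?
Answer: √23010 ≈ 151.69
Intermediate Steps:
√((A(8, 5)*(-12) - 1) + 24259) = √(((8*(5 + 8))*(-12) - 1) + 24259) = √(((8*13)*(-12) - 1) + 24259) = √((104*(-12) - 1) + 24259) = √((-1248 - 1) + 24259) = √(-1249 + 24259) = √23010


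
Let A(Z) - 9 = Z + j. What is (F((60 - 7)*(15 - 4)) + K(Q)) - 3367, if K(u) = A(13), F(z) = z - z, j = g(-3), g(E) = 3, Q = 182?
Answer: -3342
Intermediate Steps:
j = 3
F(z) = 0
A(Z) = 12 + Z (A(Z) = 9 + (Z + 3) = 9 + (3 + Z) = 12 + Z)
K(u) = 25 (K(u) = 12 + 13 = 25)
(F((60 - 7)*(15 - 4)) + K(Q)) - 3367 = (0 + 25) - 3367 = 25 - 3367 = -3342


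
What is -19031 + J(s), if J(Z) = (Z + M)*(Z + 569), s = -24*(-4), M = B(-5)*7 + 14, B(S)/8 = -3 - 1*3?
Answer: -169321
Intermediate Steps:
B(S) = -48 (B(S) = 8*(-3 - 1*3) = 8*(-3 - 3) = 8*(-6) = -48)
M = -322 (M = -48*7 + 14 = -336 + 14 = -322)
s = 96
J(Z) = (-322 + Z)*(569 + Z) (J(Z) = (Z - 322)*(Z + 569) = (-322 + Z)*(569 + Z))
-19031 + J(s) = -19031 + (-183218 + 96² + 247*96) = -19031 + (-183218 + 9216 + 23712) = -19031 - 150290 = -169321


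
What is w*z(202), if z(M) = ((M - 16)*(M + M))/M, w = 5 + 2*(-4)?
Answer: -1116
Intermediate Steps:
w = -3 (w = 5 - 8 = -3)
z(M) = -32 + 2*M (z(M) = ((-16 + M)*(2*M))/M = (2*M*(-16 + M))/M = -32 + 2*M)
w*z(202) = -3*(-32 + 2*202) = -3*(-32 + 404) = -3*372 = -1116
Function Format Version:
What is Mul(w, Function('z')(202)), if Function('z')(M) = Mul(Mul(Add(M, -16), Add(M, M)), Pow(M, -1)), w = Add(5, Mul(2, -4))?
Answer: -1116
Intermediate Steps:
w = -3 (w = Add(5, -8) = -3)
Function('z')(M) = Add(-32, Mul(2, M)) (Function('z')(M) = Mul(Mul(Add(-16, M), Mul(2, M)), Pow(M, -1)) = Mul(Mul(2, M, Add(-16, M)), Pow(M, -1)) = Add(-32, Mul(2, M)))
Mul(w, Function('z')(202)) = Mul(-3, Add(-32, Mul(2, 202))) = Mul(-3, Add(-32, 404)) = Mul(-3, 372) = -1116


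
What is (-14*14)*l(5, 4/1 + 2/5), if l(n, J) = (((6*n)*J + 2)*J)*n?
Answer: -577808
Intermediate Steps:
l(n, J) = J*n*(2 + 6*J*n) (l(n, J) = ((6*J*n + 2)*J)*n = ((2 + 6*J*n)*J)*n = (J*(2 + 6*J*n))*n = J*n*(2 + 6*J*n))
(-14*14)*l(5, 4/1 + 2/5) = (-14*14)*(2*(4/1 + 2/5)*5*(1 + 3*(4/1 + 2/5)*5)) = -392*(4*1 + 2*(⅕))*5*(1 + 3*(4*1 + 2*(⅕))*5) = -392*(4 + ⅖)*5*(1 + 3*(4 + ⅖)*5) = -392*22*5*(1 + 3*(22/5)*5)/5 = -392*22*5*(1 + 66)/5 = -392*22*5*67/5 = -196*2948 = -577808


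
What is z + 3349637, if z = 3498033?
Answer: 6847670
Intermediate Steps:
z + 3349637 = 3498033 + 3349637 = 6847670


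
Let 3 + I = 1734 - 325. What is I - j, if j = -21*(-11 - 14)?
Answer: 881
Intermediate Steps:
I = 1406 (I = -3 + (1734 - 325) = -3 + 1409 = 1406)
j = 525 (j = -21*(-25) = 525)
I - j = 1406 - 1*525 = 1406 - 525 = 881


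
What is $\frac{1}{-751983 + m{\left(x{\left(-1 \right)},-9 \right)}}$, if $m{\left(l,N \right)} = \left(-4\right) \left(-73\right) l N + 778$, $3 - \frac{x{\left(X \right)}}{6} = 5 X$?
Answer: $- \frac{1}{877349} \approx -1.1398 \cdot 10^{-6}$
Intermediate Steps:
$x{\left(X \right)} = 18 - 30 X$ ($x{\left(X \right)} = 18 - 6 \cdot 5 X = 18 - 30 X$)
$m{\left(l,N \right)} = 778 + 292 N l$ ($m{\left(l,N \right)} = 292 l N + 778 = 292 N l + 778 = 778 + 292 N l$)
$\frac{1}{-751983 + m{\left(x{\left(-1 \right)},-9 \right)}} = \frac{1}{-751983 + \left(778 + 292 \left(-9\right) \left(18 - -30\right)\right)} = \frac{1}{-751983 + \left(778 + 292 \left(-9\right) \left(18 + 30\right)\right)} = \frac{1}{-751983 + \left(778 + 292 \left(-9\right) 48\right)} = \frac{1}{-751983 + \left(778 - 126144\right)} = \frac{1}{-751983 - 125366} = \frac{1}{-877349} = - \frac{1}{877349}$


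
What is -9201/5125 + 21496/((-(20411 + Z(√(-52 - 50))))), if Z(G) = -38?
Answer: -297618973/104411625 ≈ -2.8504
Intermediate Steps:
-9201/5125 + 21496/((-(20411 + Z(√(-52 - 50))))) = -9201/5125 + 21496/((-(20411 - 38))) = -9201*1/5125 + 21496/((-1*20373)) = -9201/5125 + 21496/(-20373) = -9201/5125 + 21496*(-1/20373) = -9201/5125 - 21496/20373 = -297618973/104411625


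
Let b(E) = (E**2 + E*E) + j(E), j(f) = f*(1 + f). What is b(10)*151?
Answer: 46810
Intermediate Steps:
b(E) = 2*E**2 + E*(1 + E) (b(E) = (E**2 + E*E) + E*(1 + E) = (E**2 + E**2) + E*(1 + E) = 2*E**2 + E*(1 + E))
b(10)*151 = (10*(1 + 3*10))*151 = (10*(1 + 30))*151 = (10*31)*151 = 310*151 = 46810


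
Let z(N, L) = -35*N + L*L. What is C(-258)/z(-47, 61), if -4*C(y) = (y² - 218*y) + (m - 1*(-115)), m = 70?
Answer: -122993/21464 ≈ -5.7302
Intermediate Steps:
z(N, L) = L² - 35*N (z(N, L) = -35*N + L² = L² - 35*N)
C(y) = -185/4 - y²/4 + 109*y/2 (C(y) = -((y² - 218*y) + (70 - 1*(-115)))/4 = -((y² - 218*y) + (70 + 115))/4 = -((y² - 218*y) + 185)/4 = -(185 + y² - 218*y)/4 = -185/4 - y²/4 + 109*y/2)
C(-258)/z(-47, 61) = (-185/4 - ¼*(-258)² + (109/2)*(-258))/(61² - 35*(-47)) = (-185/4 - ¼*66564 - 14061)/(3721 + 1645) = (-185/4 - 16641 - 14061)/5366 = -122993/4*1/5366 = -122993/21464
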